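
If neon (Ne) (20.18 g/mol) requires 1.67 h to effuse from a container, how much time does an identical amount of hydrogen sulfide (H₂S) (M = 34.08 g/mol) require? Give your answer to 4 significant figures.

By Graham's law, t_H₂S/t_Ne = √(M_H₂S/M_Ne) = √(34.08/20.18) = √1.689 = 1.300.
So the time for H₂S is 1.67 × 1.300 = 2.170 h.

2.170 h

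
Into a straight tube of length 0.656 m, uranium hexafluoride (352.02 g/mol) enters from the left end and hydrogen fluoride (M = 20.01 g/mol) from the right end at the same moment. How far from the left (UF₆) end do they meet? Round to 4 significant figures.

The fronts meet when d_UF₆ + d_HF = L with d_UF₆/d_HF = √(M_HF/M_UF₆) (Graham's law). Here √(M_HF/M_UF₆) = √(20.01/352.02) = 0.2384.
With d_UF₆ + d_HF = 0.656 m, d_HF = 0.656/(1 + 0.2384) = 0.5297 m.
d_UF₆ = 0.656 − 0.5297 = 0.1263 m.

0.1263 m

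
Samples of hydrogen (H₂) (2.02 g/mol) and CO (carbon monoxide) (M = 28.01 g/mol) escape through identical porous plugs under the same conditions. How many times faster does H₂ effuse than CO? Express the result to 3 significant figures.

3.72

By Graham's law, rate_H₂/rate_CO = √(M_CO/M_H₂) = √(28.01/2.02) = √13.87 = 3.72.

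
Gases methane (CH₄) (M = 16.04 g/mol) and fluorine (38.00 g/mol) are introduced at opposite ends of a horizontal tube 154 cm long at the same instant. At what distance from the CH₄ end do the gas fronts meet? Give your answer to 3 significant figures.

93.4 cm

Distances travelled in equal time are proportional to diffusion rates, so d_CH₄/d_F₂ = √(M_F₂/M_CH₄) = √(38.00/16.04) = 1.539.
With d_CH₄ + d_F₂ = 154 cm, d_F₂ = 154/(1 + 1.539) = 60.65 cm.
d_CH₄ = 154 − 60.65 = 93.4 cm.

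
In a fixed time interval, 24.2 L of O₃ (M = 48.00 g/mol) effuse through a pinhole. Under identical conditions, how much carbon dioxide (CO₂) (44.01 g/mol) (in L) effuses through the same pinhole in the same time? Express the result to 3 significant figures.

25.3 L

From Graham's law, rate_CO₂/rate_O₃ = √(M_O₃/M_CO₂) = √(48.00/44.01) = √1.091 = 1.044.
So the volume for CO₂ is 24.2 × 1.044 = 25.3 L.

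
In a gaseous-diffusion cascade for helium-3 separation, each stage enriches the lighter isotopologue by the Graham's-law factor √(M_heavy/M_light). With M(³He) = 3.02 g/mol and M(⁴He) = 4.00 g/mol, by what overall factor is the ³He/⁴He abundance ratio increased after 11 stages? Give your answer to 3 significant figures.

After 11 stages the ratio has grown by (√(4.00/3.02))^11 = (4.00/3.02)^(11/2).
= 1.32450^(11/2) = 4.69.

4.69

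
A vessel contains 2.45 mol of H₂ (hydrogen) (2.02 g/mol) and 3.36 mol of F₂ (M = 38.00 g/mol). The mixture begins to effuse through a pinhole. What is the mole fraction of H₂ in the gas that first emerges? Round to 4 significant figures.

0.7598

Effusion rate of each component ∝ n_i/√M_i (partial pressure × 1/√M).
Mole fraction of H₂ in the effusate = (n_H₂/√M_H₂) / (n_H₂/√M_H₂ + n_F₂/√M_F₂)
= (2.45/√2.02) / (2.45/√2.02 + 3.36/√38.00) = 1.724/(1.724 + 0.5451) = 0.7598.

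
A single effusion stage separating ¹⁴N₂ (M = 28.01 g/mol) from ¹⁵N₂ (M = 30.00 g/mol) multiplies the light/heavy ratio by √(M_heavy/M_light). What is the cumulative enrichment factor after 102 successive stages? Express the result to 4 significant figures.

33.13

Each stage multiplies the ratio by α = √(30.00/28.01), so after 102 stages the overall factor is α^102 = (30.00/28.01)^(102/2).
= 1.07105^51 = 33.13.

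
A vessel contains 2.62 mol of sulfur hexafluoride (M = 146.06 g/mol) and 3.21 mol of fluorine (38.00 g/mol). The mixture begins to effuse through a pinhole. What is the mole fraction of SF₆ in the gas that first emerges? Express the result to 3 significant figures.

Each component's effusion rate ∝ (its partial pressure)·(1/√M) ∝ n_i/√M_i.
So x_SF₆ in the escaping gas = (n_SF₆/√M_SF₆) / Σ(n_i/√M_i)
= (2.62/√146.06) / (2.62/√146.06 + 3.21/√38.00) = 0.2168/(0.2168 + 0.5207) = 0.294.

0.294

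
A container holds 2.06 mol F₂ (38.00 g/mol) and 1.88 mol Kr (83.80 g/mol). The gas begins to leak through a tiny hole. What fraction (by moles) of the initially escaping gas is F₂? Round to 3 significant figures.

0.619

Each component's effusion rate ∝ (its partial pressure)·(1/√M) ∝ n_i/√M_i.
Mole fraction of F₂ in the effusate = (n_F₂/√M_F₂) / (n_F₂/√M_F₂ + n_Kr/√M_Kr)
= (2.06/√38.00) / (2.06/√38.00 + 1.88/√83.80) = 0.3342/(0.3342 + 0.2054) = 0.619.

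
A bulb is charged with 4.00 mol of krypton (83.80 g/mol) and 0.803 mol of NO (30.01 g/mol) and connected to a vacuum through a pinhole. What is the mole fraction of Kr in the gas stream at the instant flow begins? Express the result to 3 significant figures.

Effusion rate of each component ∝ n_i/√M_i (partial pressure × 1/√M).
x_Kr(eff) = (n_Kr/√M_Kr) / (n_Kr/√M_Kr + n_NO/√M_NO)
= (4.00/√83.80) / (4.00/√83.80 + 0.803/√30.01) = 0.4370/(0.4370 + 0.1466) = 0.749.

0.749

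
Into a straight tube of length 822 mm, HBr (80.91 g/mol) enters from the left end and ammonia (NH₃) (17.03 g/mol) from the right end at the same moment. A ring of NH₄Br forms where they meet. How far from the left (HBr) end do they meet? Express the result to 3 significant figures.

In equal time, each gas travels a distance ∝ its rate ∝ 1/√M, so d_HBr/d_NH₃ = √(M_NH₃/M_HBr) = √(17.03/80.91) = 0.4588.
With d_HBr + d_NH₃ = 822 mm, d_NH₃ = 822/(1 + 0.4588) = 563.5 mm.
d_HBr = 822 − 563.5 = 259 mm.

259 mm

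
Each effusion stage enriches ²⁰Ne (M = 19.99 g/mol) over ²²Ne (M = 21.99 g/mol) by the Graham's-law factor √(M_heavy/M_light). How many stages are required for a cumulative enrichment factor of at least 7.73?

43

With α = √(21.99/19.99) per stage, ln α = ½ ln(1.10005) = 0.04768.
Need α^N ≥ 7.73 ⇒ N ≥ ln(7.73) / ln α = 2.045 / 0.04768 = 42.89.
Rounding up, N = 43 stages.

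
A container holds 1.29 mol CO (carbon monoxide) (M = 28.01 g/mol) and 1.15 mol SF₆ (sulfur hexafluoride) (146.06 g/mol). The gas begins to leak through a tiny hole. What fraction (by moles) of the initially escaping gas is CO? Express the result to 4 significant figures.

0.7192

Rate_i ∝ x_i/√M_i (Graham's law weighted by mole fraction), so the effusate composition follows n_i/√M_i.
So x_CO in the escaping gas = (n_CO/√M_CO) / Σ(n_i/√M_i)
= (1.29/√28.01) / (1.29/√28.01 + 1.15/√146.06) = 0.2437/(0.2437 + 0.09516) = 0.7192.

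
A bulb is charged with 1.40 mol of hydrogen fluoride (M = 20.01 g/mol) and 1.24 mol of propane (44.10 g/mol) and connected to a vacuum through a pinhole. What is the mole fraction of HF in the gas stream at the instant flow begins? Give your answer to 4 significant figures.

Effusion rate of each component ∝ n_i/√M_i (partial pressure × 1/√M).
So x_HF in the escaping gas = (n_HF/√M_HF) / Σ(n_i/√M_i)
= (1.40/√20.01) / (1.40/√20.01 + 1.24/√44.10) = 0.3130/(0.3130 + 0.1867) = 0.6263.

0.6263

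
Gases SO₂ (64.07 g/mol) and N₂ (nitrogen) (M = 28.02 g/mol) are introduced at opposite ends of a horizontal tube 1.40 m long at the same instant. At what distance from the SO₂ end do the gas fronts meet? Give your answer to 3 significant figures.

0.557 m

The fronts meet when d_SO₂ + d_N₂ = L with d_SO₂/d_N₂ = √(M_N₂/M_SO₂) (Graham's law). Here √(M_N₂/M_SO₂) = √(28.02/64.07) = 0.6613.
With d_SO₂ + d_N₂ = 1.40 m, d_N₂ = 1.40/(1 + 0.6613) = 0.8427 m.
d_SO₂ = 1.40 − 0.8427 = 0.557 m.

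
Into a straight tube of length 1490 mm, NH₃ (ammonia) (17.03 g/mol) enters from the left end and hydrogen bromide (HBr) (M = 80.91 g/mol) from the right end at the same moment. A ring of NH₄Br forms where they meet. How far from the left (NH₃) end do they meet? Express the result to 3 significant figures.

In equal time, each gas travels a distance ∝ its rate ∝ 1/√M, so d_NH₃/d_HBr = √(M_HBr/M_NH₃) = √(80.91/17.03) = 2.180.
With d_NH₃ + d_HBr = 1490 mm, d_HBr = 1490/(1 + 2.180) = 468.6 mm.
d_NH₃ = 1490 − 468.6 = 1020 mm.

1020 mm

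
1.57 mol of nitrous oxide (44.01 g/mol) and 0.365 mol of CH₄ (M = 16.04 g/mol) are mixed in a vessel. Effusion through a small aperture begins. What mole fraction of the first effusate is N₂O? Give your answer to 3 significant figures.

Effusion rate of each component ∝ n_i/√M_i (partial pressure × 1/√M).
x_N₂O(eff) = (n_N₂O/√M_N₂O) / (n_N₂O/√M_N₂O + n_CH₄/√M_CH₄)
= (1.57/√44.01) / (1.57/√44.01 + 0.365/√16.04) = 0.2367/(0.2367 + 0.09114) = 0.722.

0.722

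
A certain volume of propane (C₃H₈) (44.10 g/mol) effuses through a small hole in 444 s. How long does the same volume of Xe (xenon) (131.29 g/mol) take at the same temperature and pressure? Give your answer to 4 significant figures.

766.1 s

Using Graham's law: t_Xe/t_C₃H₈ = √(M_Xe/M_C₃H₈) = √(131.29/44.10) = √2.977 = 1.725.
So the time for Xe is 444 × 1.725 = 766.1 s.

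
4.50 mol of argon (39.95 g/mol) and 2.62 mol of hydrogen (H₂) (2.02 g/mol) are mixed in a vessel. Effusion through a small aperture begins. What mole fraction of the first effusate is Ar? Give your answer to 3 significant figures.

Rate_i ∝ x_i/√M_i (Graham's law weighted by mole fraction), so the effusate composition follows n_i/√M_i.
x_Ar(eff) = (n_Ar/√M_Ar) / (n_Ar/√M_Ar + n_H₂/√M_H₂)
= (4.50/√39.95) / (4.50/√39.95 + 2.62/√2.02) = 0.7120/(0.7120 + 1.843) = 0.279.

0.279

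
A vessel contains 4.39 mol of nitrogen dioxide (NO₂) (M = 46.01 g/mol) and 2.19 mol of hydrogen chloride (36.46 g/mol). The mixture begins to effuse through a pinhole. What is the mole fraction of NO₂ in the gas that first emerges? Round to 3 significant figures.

Each component's effusion rate ∝ (its partial pressure)·(1/√M) ∝ n_i/√M_i.
So x_NO₂ in the escaping gas = (n_NO₂/√M_NO₂) / Σ(n_i/√M_i)
= (4.39/√46.01) / (4.39/√46.01 + 2.19/√36.46) = 0.6472/(0.6472 + 0.3627) = 0.641.

0.641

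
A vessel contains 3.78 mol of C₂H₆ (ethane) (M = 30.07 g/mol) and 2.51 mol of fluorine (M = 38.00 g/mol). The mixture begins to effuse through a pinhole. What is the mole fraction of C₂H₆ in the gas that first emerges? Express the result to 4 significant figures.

0.6287

Each component's effusion rate ∝ (its partial pressure)·(1/√M) ∝ n_i/√M_i.
So x_C₂H₆ in the escaping gas = (n_C₂H₆/√M_C₂H₆) / Σ(n_i/√M_i)
= (3.78/√30.07) / (3.78/√30.07 + 2.51/√38.00) = 0.6893/(0.6893 + 0.4072) = 0.6287.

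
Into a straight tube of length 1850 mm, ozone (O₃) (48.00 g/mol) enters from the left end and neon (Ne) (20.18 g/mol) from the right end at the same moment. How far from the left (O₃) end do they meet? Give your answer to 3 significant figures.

728 mm

Graham's law gives d_O₃/d_Ne = rate_O₃/rate_Ne = √(M_Ne/M_O₃) = √(20.18/48.00) = 0.6484.
With d_O₃ + d_Ne = 1850 mm, d_Ne = 1850/(1 + 0.6484) = 1122 mm.
d_O₃ = 1850 − 1122 = 728 mm.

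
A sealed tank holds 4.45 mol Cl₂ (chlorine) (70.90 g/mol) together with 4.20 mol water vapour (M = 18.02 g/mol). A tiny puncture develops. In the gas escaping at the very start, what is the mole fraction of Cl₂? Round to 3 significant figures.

0.348

The effusion rate of species i is ∝ p_i/√M_i ∝ n_i/√M_i.
x_Cl₂(eff) = (n_Cl₂/√M_Cl₂) / (n_Cl₂/√M_Cl₂ + n_H₂O/√M_H₂O)
= (4.45/√70.90) / (4.45/√70.90 + 4.20/√18.02) = 0.5285/(0.5285 + 0.9894) = 0.348.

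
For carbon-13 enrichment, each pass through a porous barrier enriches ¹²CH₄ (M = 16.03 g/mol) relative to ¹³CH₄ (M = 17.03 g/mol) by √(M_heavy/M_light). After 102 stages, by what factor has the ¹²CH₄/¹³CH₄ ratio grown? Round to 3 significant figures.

21.9

Overall factor = α^102 with α = √(17.03/16.03), i.e. (17.03/16.03)^(102/2).
= 1.06238^51 = 21.9.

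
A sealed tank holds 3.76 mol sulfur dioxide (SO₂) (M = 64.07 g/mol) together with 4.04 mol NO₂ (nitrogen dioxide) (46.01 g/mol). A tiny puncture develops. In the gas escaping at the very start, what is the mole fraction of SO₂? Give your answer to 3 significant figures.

The effusion rate of species i is ∝ p_i/√M_i ∝ n_i/√M_i.
So x_SO₂ in the escaping gas = (n_SO₂/√M_SO₂) / Σ(n_i/√M_i)
= (3.76/√64.07) / (3.76/√64.07 + 4.04/√46.01) = 0.4697/(0.4697 + 0.5956) = 0.441.

0.441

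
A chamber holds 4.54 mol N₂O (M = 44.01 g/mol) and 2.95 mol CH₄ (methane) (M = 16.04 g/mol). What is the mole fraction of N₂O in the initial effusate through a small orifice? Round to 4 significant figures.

Rate_i ∝ x_i/√M_i (Graham's law weighted by mole fraction), so the effusate composition follows n_i/√M_i.
Mole fraction of N₂O in the effusate = (n_N₂O/√M_N₂O) / (n_N₂O/√M_N₂O + n_CH₄/√M_CH₄)
= (4.54/√44.01) / (4.54/√44.01 + 2.95/√16.04) = 0.6844/(0.6844 + 0.7366) = 0.4816.

0.4816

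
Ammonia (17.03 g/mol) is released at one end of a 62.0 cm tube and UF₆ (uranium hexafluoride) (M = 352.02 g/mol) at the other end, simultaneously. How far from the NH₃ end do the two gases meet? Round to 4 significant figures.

The fronts meet when d_NH₃ + d_UF₆ = L with d_NH₃/d_UF₆ = √(M_UF₆/M_NH₃) (Graham's law). Here √(M_UF₆/M_NH₃) = √(352.02/17.03) = 4.546.
With d_NH₃ + d_UF₆ = 62.0 cm, d_UF₆ = 62.0/(1 + 4.546) = 11.18 cm.
d_NH₃ = 62.0 − 11.18 = 50.82 cm.

50.82 cm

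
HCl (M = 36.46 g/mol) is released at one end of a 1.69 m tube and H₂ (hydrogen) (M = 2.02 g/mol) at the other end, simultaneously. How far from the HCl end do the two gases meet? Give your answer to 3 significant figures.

In equal time, each gas travels a distance ∝ its rate ∝ 1/√M, so d_HCl/d_H₂ = √(M_H₂/M_HCl) = √(2.02/36.46) = 0.2354.
With d_HCl + d_H₂ = 1.69 m, d_H₂ = 1.69/(1 + 0.2354) = 1.368 m.
d_HCl = 1.69 − 1.368 = 0.322 m.

0.322 m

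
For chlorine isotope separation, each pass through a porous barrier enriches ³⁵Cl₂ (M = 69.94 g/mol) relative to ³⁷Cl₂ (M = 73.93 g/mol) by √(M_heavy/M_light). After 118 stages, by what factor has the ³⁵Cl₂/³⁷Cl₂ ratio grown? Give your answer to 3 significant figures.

Overall factor = α^118 with α = √(73.93/69.94), i.e. (73.93/69.94)^(118/2).
= 1.05705^59 = 26.4.

26.4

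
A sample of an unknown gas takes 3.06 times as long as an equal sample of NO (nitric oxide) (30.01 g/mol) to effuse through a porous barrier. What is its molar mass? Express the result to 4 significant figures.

281.0 g/mol

From Graham's law, t_X/t_NO = √(M_X/M_NO).
3.06 = √(M_X/30.01)
M_X = 30.01 × 3.06² = 30.01 × 9.364 = 281.0 g/mol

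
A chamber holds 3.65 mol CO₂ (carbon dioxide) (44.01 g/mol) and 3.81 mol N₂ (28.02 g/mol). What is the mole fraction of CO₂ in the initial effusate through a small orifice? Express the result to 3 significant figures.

Effusion rate of each component ∝ n_i/√M_i (partial pressure × 1/√M).
So x_CO₂ in the escaping gas = (n_CO₂/√M_CO₂) / Σ(n_i/√M_i)
= (3.65/√44.01) / (3.65/√44.01 + 3.81/√28.02) = 0.5502/(0.5502 + 0.7198) = 0.433.

0.433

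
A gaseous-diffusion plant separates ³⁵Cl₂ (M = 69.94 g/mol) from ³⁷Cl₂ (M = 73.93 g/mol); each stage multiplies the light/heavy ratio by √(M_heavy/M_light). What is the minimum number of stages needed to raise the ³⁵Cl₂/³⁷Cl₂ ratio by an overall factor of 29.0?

122

Per stage α = (73.93/69.94)^(1/2) = 1.05705^0.5, giving ln α = 0.02774.
Need α^N ≥ 29.0 ⇒ N ≥ ln(29.0) / ln α = 3.367 / 0.02774 = 121.39.
Rounding up, N = 122 stages.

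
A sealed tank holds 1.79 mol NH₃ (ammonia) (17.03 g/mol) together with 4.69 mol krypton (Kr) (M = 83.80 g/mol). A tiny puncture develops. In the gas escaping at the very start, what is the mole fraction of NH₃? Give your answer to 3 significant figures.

Each component's effusion rate ∝ (its partial pressure)·(1/√M) ∝ n_i/√M_i.
So x_NH₃ in the escaping gas = (n_NH₃/√M_NH₃) / Σ(n_i/√M_i)
= (1.79/√17.03) / (1.79/√17.03 + 4.69/√83.80) = 0.4338/(0.4338 + 0.5123) = 0.458.

0.458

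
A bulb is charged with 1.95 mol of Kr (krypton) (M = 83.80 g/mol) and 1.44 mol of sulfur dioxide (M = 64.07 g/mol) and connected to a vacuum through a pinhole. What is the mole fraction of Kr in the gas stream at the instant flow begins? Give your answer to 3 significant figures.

Each component's effusion rate ∝ (its partial pressure)·(1/√M) ∝ n_i/√M_i.
x_Kr(eff) = (n_Kr/√M_Kr) / (n_Kr/√M_Kr + n_SO₂/√M_SO₂)
= (1.95/√83.80) / (1.95/√83.80 + 1.44/√64.07) = 0.2130/(0.2130 + 0.1799) = 0.542.

0.542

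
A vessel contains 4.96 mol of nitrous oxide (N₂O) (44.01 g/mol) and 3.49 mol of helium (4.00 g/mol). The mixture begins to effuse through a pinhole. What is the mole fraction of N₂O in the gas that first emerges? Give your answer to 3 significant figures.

0.300

Rate_i ∝ x_i/√M_i (Graham's law weighted by mole fraction), so the effusate composition follows n_i/√M_i.
So x_N₂O in the escaping gas = (n_N₂O/√M_N₂O) / Σ(n_i/√M_i)
= (4.96/√44.01) / (4.96/√44.01 + 3.49/√4.00) = 0.7477/(0.7477 + 1.745) = 0.300.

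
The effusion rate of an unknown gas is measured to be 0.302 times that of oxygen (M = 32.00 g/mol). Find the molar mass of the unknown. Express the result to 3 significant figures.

351 g/mol

Graham's law gives rate_X/rate_O₂ = √(M_O₂/M_X).
0.302 = √(32.00/M_X)
M_X = 32.00 / 0.302² = 32.00 / 0.09120 = 351 g/mol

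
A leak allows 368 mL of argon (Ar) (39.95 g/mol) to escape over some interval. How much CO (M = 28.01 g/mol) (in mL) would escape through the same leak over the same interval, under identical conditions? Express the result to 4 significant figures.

Graham's law gives rate_CO/rate_Ar = √(M_Ar/M_CO) = √(39.95/28.01) = √1.426 = 1.194.
So the volume for CO is 368 × 1.194 = 439.5 mL.

439.5 mL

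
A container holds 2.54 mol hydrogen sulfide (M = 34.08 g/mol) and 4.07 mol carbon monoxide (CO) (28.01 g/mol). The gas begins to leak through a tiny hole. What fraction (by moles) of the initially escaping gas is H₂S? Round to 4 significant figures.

Effusion rate of each component ∝ n_i/√M_i (partial pressure × 1/√M).
So x_H₂S in the escaping gas = (n_H₂S/√M_H₂S) / Σ(n_i/√M_i)
= (2.54/√34.08) / (2.54/√34.08 + 4.07/√28.01) = 0.4351/(0.4351 + 0.7690) = 0.3613.

0.3613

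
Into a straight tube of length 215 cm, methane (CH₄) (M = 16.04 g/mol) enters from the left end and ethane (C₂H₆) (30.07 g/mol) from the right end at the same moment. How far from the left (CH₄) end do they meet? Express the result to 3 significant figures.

124 cm

Distances travelled in equal time are proportional to diffusion rates, so d_CH₄/d_C₂H₆ = √(M_C₂H₆/M_CH₄) = √(30.07/16.04) = 1.369.
With d_CH₄ + d_C₂H₆ = 215 cm, d_C₂H₆ = 215/(1 + 1.369) = 90.75 cm.
d_CH₄ = 215 − 90.75 = 124 cm.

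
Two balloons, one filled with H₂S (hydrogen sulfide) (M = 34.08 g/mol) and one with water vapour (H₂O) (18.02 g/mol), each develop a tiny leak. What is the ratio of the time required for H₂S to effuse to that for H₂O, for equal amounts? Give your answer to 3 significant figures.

Graham's law gives t_H₂S/t_H₂O = √(M_H₂S/M_H₂O) = √(34.08/18.02) = √1.891 = 1.38.

1.38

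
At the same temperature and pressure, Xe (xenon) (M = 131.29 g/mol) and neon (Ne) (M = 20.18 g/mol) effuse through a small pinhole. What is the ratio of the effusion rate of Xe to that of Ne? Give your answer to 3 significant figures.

0.392

By Graham's law, rate_Xe/rate_Ne = √(M_Ne/M_Xe) = √(20.18/131.29) = √0.1537 = 0.392.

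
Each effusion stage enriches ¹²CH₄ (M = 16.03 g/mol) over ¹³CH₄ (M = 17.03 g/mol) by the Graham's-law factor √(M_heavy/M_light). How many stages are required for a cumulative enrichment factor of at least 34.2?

117

Per stage α = (17.03/16.03)^(1/2) = 1.06238^0.5, giving ln α = 0.03026.
Need α^N ≥ 34.2 ⇒ N ≥ ln(34.2) / ln α = 3.532 / 0.03026 = 116.74.
Rounding up, N = 117 stages.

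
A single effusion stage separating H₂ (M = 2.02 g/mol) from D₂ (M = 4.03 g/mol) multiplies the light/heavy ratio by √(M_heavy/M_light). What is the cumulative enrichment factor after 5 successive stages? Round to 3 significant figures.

Each stage multiplies the ratio by α = √(4.03/2.02), so after 5 stages the overall factor is α^5 = (4.03/2.02)^(5/2).
= 1.99505^(5/2) = 5.62.

5.62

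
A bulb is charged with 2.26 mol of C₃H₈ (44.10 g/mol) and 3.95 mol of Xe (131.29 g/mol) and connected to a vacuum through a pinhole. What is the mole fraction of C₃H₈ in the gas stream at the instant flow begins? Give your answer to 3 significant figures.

0.497

Rate_i ∝ x_i/√M_i (Graham's law weighted by mole fraction), so the effusate composition follows n_i/√M_i.
Mole fraction of C₃H₈ in the effusate = (n_C₃H₈/√M_C₃H₈) / (n_C₃H₈/√M_C₃H₈ + n_Xe/√M_Xe)
= (2.26/√44.10) / (2.26/√44.10 + 3.95/√131.29) = 0.3403/(0.3403 + 0.3447) = 0.497.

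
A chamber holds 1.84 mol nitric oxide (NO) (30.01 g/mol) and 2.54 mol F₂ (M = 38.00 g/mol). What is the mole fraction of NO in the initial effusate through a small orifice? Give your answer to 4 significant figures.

0.4491

Effusion rate of each component ∝ n_i/√M_i (partial pressure × 1/√M).
So x_NO in the escaping gas = (n_NO/√M_NO) / Σ(n_i/√M_i)
= (1.84/√30.01) / (1.84/√30.01 + 2.54/√38.00) = 0.3359/(0.3359 + 0.4120) = 0.4491.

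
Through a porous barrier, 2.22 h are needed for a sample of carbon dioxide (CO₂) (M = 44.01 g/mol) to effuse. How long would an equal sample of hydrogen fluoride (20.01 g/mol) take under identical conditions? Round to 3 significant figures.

Since effusion rate ∝ 1/√M, t_HF/t_CO₂ = √(M_HF/M_CO₂) = √(20.01/44.01) = √0.4547 = 0.6743.
So the time for HF is 2.22 × 0.6743 = 1.50 h.

1.50 h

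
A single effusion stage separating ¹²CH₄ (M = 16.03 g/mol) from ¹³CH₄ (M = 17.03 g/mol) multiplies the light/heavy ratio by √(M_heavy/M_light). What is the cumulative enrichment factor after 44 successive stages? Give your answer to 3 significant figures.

Overall factor = α^44 with α = √(17.03/16.03), i.e. (17.03/16.03)^(44/2).
= 1.06238^22 = 3.79.

3.79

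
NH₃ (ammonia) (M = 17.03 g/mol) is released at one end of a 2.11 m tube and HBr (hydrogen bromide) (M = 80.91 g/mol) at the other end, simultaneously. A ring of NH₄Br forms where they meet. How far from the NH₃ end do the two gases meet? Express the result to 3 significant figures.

The fronts meet when d_NH₃ + d_HBr = L with d_NH₃/d_HBr = √(M_HBr/M_NH₃) (Graham's law). Here √(M_HBr/M_NH₃) = √(80.91/17.03) = 2.180.
With d_NH₃ + d_HBr = 2.11 m, d_HBr = 2.11/(1 + 2.180) = 0.6636 m.
d_NH₃ = 2.11 − 0.6636 = 1.45 m.

1.45 m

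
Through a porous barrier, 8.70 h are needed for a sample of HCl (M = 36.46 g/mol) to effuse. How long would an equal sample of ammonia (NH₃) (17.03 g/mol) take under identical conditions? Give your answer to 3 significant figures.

Since effusion rate ∝ 1/√M, t_NH₃/t_HCl = √(M_NH₃/M_HCl) = √(17.03/36.46) = √0.4671 = 0.6834.
So the time for NH₃ is 8.70 × 0.6834 = 5.95 h.

5.95 h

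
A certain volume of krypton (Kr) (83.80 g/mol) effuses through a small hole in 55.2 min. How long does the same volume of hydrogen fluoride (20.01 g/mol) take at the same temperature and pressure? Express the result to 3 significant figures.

Graham's law gives t_HF/t_Kr = √(M_HF/M_Kr) = √(20.01/83.80) = √0.2388 = 0.4887.
So the time for HF is 55.2 × 0.4887 = 27.0 min.

27.0 min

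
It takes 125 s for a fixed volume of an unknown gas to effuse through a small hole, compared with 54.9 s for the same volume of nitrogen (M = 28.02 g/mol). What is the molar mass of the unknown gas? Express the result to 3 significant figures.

145 g/mol

From Graham's law, t_X/t_N₂ = √(M_X/M_N₂).
125/54.9 = 2.277 = √(M_X/28.02)
M_X = 28.02 × 2.277² = 28.02 × 5.184 = 145 g/mol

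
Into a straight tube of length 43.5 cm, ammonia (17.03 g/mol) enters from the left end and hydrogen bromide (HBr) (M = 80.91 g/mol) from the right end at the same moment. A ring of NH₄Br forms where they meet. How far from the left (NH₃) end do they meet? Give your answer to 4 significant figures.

29.82 cm

Distances travelled in equal time are proportional to diffusion rates, so d_NH₃/d_HBr = √(M_HBr/M_NH₃) = √(80.91/17.03) = 2.180.
With d_NH₃ + d_HBr = 43.5 cm, d_HBr = 43.5/(1 + 2.180) = 13.68 cm.
d_NH₃ = 43.5 − 13.68 = 29.82 cm.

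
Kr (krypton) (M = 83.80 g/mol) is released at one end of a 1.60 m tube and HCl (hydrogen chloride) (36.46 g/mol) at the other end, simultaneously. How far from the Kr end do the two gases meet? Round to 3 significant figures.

0.636 m

The fronts meet when d_Kr + d_HCl = L with d_Kr/d_HCl = √(M_HCl/M_Kr) (Graham's law). Here √(M_HCl/M_Kr) = √(36.46/83.80) = 0.6596.
With d_Kr + d_HCl = 1.60 m, d_HCl = 1.60/(1 + 0.6596) = 0.9641 m.
d_Kr = 1.60 − 0.9641 = 0.636 m.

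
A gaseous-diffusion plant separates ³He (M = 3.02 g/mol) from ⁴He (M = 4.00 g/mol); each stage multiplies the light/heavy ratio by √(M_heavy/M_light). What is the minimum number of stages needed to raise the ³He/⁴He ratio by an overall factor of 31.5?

25

With α = √(4.00/3.02) per stage, ln α = ½ ln(1.32450) = 0.1405.
Need α^N ≥ 31.5 ⇒ N ≥ ln(31.5) / ln α = 3.450 / 0.1405 = 24.55.
So at least 25 stages are needed.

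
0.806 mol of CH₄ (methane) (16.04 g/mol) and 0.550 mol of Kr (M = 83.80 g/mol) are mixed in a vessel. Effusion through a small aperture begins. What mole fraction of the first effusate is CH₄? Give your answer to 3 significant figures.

0.770

The effusion rate of species i is ∝ p_i/√M_i ∝ n_i/√M_i.
Mole fraction of CH₄ in the effusate = (n_CH₄/√M_CH₄) / (n_CH₄/√M_CH₄ + n_Kr/√M_Kr)
= (0.806/√16.04) / (0.806/√16.04 + 0.550/√83.80) = 0.2012/(0.2012 + 0.06008) = 0.770.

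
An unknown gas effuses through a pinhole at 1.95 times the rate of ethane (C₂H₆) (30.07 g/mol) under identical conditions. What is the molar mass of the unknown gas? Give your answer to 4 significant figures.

7.908 g/mol

From Graham's law, rate_X/rate_C₂H₆ = √(M_C₂H₆/M_X).
1.95 = √(30.07/M_X)
M_X = 30.07 / 1.95² = 30.07 / 3.802 = 7.908 g/mol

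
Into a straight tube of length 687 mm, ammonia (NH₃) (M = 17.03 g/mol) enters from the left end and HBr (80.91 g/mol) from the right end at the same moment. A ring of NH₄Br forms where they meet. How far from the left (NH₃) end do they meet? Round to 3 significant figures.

Graham's law gives d_NH₃/d_HBr = rate_NH₃/rate_HBr = √(M_HBr/M_NH₃) = √(80.91/17.03) = 2.180.
With d_NH₃ + d_HBr = 687 mm, d_HBr = 687/(1 + 2.180) = 216.1 mm.
d_NH₃ = 687 − 216.1 = 471 mm.

471 mm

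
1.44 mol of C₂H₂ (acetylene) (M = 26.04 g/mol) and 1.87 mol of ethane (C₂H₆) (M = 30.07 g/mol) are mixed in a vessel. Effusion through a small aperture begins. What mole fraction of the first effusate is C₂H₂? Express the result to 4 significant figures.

0.4528

Rate_i ∝ x_i/√M_i (Graham's law weighted by mole fraction), so the effusate composition follows n_i/√M_i.
Mole fraction of C₂H₂ in the effusate = (n_C₂H₂/√M_C₂H₂) / (n_C₂H₂/√M_C₂H₂ + n_C₂H₆/√M_C₂H₆)
= (1.44/√26.04) / (1.44/√26.04 + 1.87/√30.07) = 0.2822/(0.2822 + 0.3410) = 0.4528.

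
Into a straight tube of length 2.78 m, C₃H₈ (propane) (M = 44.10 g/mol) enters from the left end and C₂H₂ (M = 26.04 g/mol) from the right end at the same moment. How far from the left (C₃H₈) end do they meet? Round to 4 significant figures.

Distances travelled in equal time are proportional to diffusion rates, so d_C₃H₈/d_C₂H₂ = √(M_C₂H₂/M_C₃H₈) = √(26.04/44.10) = 0.7684.
With d_C₃H₈ + d_C₂H₂ = 2.78 m, d_C₂H₂ = 2.78/(1 + 0.7684) = 1.572 m.
d_C₃H₈ = 2.78 − 1.572 = 1.208 m.

1.208 m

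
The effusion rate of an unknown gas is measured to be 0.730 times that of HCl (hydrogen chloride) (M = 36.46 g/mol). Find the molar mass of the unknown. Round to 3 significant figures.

By Graham's law, rate_X/rate_HCl = √(M_HCl/M_X).
0.730 = √(36.46/M_X)
M_X = 36.46 / 0.730² = 36.46 / 0.5329 = 68.4 g/mol

68.4 g/mol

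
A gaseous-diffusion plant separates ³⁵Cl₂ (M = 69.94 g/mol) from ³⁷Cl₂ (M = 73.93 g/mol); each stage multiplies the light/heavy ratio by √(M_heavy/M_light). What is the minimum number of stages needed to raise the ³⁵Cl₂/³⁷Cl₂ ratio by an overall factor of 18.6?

106

With α = √(73.93/69.94) per stage, ln α = ½ ln(1.05705) = 0.02774.
Need α^N ≥ 18.6 ⇒ N ≥ ln(18.6) / ln α = 2.923 / 0.02774 = 105.38.
Rounding up, N = 106 stages.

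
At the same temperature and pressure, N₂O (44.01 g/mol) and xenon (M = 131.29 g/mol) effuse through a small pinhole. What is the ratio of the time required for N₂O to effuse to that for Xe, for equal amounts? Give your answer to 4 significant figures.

0.5790

Since effusion rate ∝ 1/√M, t_N₂O/t_Xe = √(M_N₂O/M_Xe) = √(44.01/131.29) = √0.3352 = 0.5790.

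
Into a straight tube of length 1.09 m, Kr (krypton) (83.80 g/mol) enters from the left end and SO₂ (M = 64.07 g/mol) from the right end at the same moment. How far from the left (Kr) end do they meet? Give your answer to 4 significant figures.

Distances travelled in equal time are proportional to diffusion rates, so d_Kr/d_SO₂ = √(M_SO₂/M_Kr) = √(64.07/83.80) = 0.8744.
With d_Kr + d_SO₂ = 1.09 m, d_SO₂ = 1.09/(1 + 0.8744) = 0.5815 m.
d_Kr = 1.09 − 0.5815 = 0.5085 m.

0.5085 m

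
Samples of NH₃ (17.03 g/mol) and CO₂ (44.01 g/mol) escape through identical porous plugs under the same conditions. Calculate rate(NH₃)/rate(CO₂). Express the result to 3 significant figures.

Using Graham's law: rate_NH₃/rate_CO₂ = √(M_CO₂/M_NH₃) = √(44.01/17.03) = √2.584 = 1.61.

1.61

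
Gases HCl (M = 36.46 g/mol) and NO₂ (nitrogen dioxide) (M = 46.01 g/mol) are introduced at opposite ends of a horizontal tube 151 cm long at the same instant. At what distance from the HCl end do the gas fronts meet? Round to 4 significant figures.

79.89 cm

In equal time, each gas travels a distance ∝ its rate ∝ 1/√M, so d_HCl/d_NO₂ = √(M_NO₂/M_HCl) = √(46.01/36.46) = 1.123.
With d_HCl + d_NO₂ = 151 cm, d_NO₂ = 151/(1 + 1.123) = 71.11 cm.
d_HCl = 151 − 71.11 = 79.89 cm.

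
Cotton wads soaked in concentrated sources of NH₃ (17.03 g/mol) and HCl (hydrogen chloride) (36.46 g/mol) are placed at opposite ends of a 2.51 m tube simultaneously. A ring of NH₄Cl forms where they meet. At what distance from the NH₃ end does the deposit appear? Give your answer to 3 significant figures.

1.49 m

Graham's law gives d_NH₃/d_HCl = rate_NH₃/rate_HCl = √(M_HCl/M_NH₃) = √(36.46/17.03) = 1.463.
With d_NH₃ + d_HCl = 2.51 m, d_HCl = 2.51/(1 + 1.463) = 1.019 m.
d_NH₃ = 2.51 − 1.019 = 1.49 m.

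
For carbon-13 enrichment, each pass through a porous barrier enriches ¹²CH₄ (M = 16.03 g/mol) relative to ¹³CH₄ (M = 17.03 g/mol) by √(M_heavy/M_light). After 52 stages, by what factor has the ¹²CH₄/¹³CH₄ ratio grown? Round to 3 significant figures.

After 52 stages the ratio has grown by (√(17.03/16.03))^52 = (17.03/16.03)^(52/2).
= 1.06238^26 = 4.82.

4.82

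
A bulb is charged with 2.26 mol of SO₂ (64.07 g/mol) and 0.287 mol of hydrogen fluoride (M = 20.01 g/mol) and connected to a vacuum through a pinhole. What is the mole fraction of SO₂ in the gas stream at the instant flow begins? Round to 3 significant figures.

0.815

The effusion rate of species i is ∝ p_i/√M_i ∝ n_i/√M_i.
So x_SO₂ in the escaping gas = (n_SO₂/√M_SO₂) / Σ(n_i/√M_i)
= (2.26/√64.07) / (2.26/√64.07 + 0.287/√20.01) = 0.2823/(0.2823 + 0.06416) = 0.815.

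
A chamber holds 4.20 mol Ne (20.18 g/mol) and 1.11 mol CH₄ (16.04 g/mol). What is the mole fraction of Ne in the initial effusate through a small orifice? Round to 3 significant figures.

Effusion rate of each component ∝ n_i/√M_i (partial pressure × 1/√M).
So x_Ne in the escaping gas = (n_Ne/√M_Ne) / Σ(n_i/√M_i)
= (4.20/√20.18) / (4.20/√20.18 + 1.11/√16.04) = 0.9350/(0.9350 + 0.2772) = 0.771.

0.771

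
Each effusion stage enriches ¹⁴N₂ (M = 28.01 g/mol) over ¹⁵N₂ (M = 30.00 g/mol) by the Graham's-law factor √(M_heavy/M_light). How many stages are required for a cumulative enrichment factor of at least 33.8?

103

Single-stage factor α = √(30.00/28.01), so ln α = ½ ln(1.07105) = 0.03432.
Need α^N ≥ 33.8 ⇒ N ≥ ln(33.8) / ln α = 3.520 / 0.03432 = 102.58.
Minimum whole number of stages: N = 103.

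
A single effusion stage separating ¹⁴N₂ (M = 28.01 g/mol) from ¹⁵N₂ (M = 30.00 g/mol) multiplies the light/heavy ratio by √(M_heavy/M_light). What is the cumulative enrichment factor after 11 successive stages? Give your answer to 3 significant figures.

1.46

The single-stage factor is √(M_heavy/M_light), so 11 stages give [√(30.00/28.01)]^11 = (30.00/28.01)^(11/2).
= 1.07105^(11/2) = 1.46.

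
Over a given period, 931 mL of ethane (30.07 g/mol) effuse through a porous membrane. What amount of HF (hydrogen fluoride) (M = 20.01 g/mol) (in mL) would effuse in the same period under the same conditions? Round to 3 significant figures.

1140 mL

Graham's law gives rate_HF/rate_C₂H₆ = √(M_C₂H₆/M_HF) = √(30.07/20.01) = √1.503 = 1.226.
So the volume for HF is 931 × 1.226 = 1140 mL.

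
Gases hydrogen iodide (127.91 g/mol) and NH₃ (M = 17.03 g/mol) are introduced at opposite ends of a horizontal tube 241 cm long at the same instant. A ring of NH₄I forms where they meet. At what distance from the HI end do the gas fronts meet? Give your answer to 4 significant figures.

Graham's law gives d_HI/d_NH₃ = rate_HI/rate_NH₃ = √(M_NH₃/M_HI) = √(17.03/127.91) = 0.3649.
With d_HI + d_NH₃ = 241 cm, d_NH₃ = 241/(1 + 0.3649) = 176.6 cm.
d_HI = 241 − 176.6 = 64.43 cm.

64.43 cm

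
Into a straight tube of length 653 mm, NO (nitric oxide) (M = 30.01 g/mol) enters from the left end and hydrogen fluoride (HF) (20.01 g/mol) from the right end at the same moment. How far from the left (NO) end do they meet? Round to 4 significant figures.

293.5 mm

In equal time, each gas travels a distance ∝ its rate ∝ 1/√M, so d_NO/d_HF = √(M_HF/M_NO) = √(20.01/30.01) = 0.8166.
With d_NO + d_HF = 653 mm, d_HF = 653/(1 + 0.8166) = 359.5 mm.
d_NO = 653 − 359.5 = 293.5 mm.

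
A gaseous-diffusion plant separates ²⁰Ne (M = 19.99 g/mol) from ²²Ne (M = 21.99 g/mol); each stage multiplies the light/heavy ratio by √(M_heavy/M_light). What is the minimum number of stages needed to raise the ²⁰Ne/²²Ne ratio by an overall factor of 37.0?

With α = √(21.99/19.99) per stage, ln α = ½ ln(1.10005) = 0.04768.
Need α^N ≥ 37.0 ⇒ N ≥ ln(37.0) / ln α = 3.611 / 0.04768 = 75.74.
Minimum whole number of stages: N = 76.

76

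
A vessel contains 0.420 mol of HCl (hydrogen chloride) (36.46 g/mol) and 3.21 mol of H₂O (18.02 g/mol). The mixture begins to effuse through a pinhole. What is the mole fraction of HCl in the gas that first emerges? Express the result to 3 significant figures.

0.0842

Rate_i ∝ x_i/√M_i (Graham's law weighted by mole fraction), so the effusate composition follows n_i/√M_i.
So x_HCl in the escaping gas = (n_HCl/√M_HCl) / Σ(n_i/√M_i)
= (0.420/√36.46) / (0.420/√36.46 + 3.21/√18.02) = 0.06956/(0.06956 + 0.7562) = 0.0842.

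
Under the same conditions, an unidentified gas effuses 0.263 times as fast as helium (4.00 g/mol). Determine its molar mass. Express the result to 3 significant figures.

From Graham's law, rate_X/rate_He = √(M_He/M_X).
0.263 = √(4.00/M_X)
M_X = 4.00 / 0.263² = 4.00 / 0.06917 = 57.8 g/mol

57.8 g/mol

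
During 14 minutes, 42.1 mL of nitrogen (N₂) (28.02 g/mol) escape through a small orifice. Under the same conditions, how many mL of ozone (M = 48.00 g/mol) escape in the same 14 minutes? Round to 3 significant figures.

Since effusion rate ∝ 1/√M, rate_O₃/rate_N₂ = √(M_N₂/M_O₃) = √(28.02/48.00) = √0.5837 = 0.7640.
So the volume for O₃ is 42.1 × 0.7640 = 32.2 mL.

32.2 mL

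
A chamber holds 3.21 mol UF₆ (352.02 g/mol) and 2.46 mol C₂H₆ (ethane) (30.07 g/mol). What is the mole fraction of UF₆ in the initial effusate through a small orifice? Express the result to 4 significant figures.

0.2761

Effusion rate of each component ∝ n_i/√M_i (partial pressure × 1/√M).
x_UF₆(eff) = (n_UF₆/√M_UF₆) / (n_UF₆/√M_UF₆ + n_C₂H₆/√M_C₂H₆)
= (3.21/√352.02) / (3.21/√352.02 + 2.46/√30.07) = 0.1711/(0.1711 + 0.4486) = 0.2761.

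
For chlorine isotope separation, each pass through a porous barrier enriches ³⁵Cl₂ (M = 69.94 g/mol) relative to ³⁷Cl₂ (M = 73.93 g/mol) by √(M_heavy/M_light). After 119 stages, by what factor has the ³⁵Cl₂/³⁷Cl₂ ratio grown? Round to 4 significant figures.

27.14

Overall factor = α^119 with α = √(73.93/69.94), i.e. (73.93/69.94)^(119/2).
= 1.05705^(119/2) = 27.14.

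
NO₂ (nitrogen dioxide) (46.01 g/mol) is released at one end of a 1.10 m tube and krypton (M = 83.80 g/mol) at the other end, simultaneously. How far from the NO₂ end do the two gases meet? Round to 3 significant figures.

In equal time, each gas travels a distance ∝ its rate ∝ 1/√M, so d_NO₂/d_Kr = √(M_Kr/M_NO₂) = √(83.80/46.01) = 1.350.
With d_NO₂ + d_Kr = 1.10 m, d_Kr = 1.10/(1 + 1.350) = 0.4682 m.
d_NO₂ = 1.10 − 0.4682 = 0.632 m.

0.632 m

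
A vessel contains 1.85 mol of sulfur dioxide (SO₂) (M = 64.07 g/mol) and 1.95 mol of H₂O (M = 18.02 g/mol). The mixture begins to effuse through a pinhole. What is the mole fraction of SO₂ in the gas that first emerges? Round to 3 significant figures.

0.335

The effusion rate of species i is ∝ p_i/√M_i ∝ n_i/√M_i.
x_SO₂(eff) = (n_SO₂/√M_SO₂) / (n_SO₂/√M_SO₂ + n_H₂O/√M_H₂O)
= (1.85/√64.07) / (1.85/√64.07 + 1.95/√18.02) = 0.2311/(0.2311 + 0.4594) = 0.335.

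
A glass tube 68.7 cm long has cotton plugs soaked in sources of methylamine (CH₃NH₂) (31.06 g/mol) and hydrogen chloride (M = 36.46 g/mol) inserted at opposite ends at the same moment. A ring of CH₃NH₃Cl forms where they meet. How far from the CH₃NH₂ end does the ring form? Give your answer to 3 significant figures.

35.7 cm

Distances travelled in equal time are proportional to diffusion rates, so d_CH₃NH₂/d_HCl = √(M_HCl/M_CH₃NH₂) = √(36.46/31.06) = 1.083.
With d_CH₃NH₂ + d_HCl = 68.7 cm, d_HCl = 68.7/(1 + 1.083) = 32.97 cm.
d_CH₃NH₂ = 68.7 − 32.97 = 35.7 cm.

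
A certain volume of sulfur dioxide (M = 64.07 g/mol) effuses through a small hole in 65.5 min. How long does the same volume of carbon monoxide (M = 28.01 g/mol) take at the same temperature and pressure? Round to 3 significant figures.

43.3 min

Since effusion rate ∝ 1/√M, t_CO/t_SO₂ = √(M_CO/M_SO₂) = √(28.01/64.07) = √0.4372 = 0.6612.
So the time for CO is 65.5 × 0.6612 = 43.3 min.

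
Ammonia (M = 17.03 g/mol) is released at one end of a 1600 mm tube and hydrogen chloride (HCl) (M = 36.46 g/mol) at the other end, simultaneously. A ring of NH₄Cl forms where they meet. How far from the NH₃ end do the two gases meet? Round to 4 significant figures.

950.4 mm

Distances travelled in equal time are proportional to diffusion rates, so d_NH₃/d_HCl = √(M_HCl/M_NH₃) = √(36.46/17.03) = 1.463.
With d_NH₃ + d_HCl = 1600 mm, d_HCl = 1600/(1 + 1.463) = 649.6 mm.
d_NH₃ = 1600 − 649.6 = 950.4 mm.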